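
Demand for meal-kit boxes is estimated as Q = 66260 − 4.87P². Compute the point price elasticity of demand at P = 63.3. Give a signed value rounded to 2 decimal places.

-0.83

dQ/dP = −2·4.87·P = -616.542. At P = 63.3, Q = 46746.4457.
Ed = (dQ/dP)·(P/Q) = (-616.542) × (63.3/46746.4457) = -0.8348…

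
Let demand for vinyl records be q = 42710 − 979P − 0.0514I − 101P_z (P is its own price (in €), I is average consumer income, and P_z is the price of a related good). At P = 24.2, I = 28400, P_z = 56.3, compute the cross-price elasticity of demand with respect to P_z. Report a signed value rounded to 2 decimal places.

-0.48

At the given values, q = 42710 − 979(24.2) − 0.0514(28400) − 101(56.3) = 11872.14.
∂q/∂P_z = -101.
E = (-101) × (56.3/11872.14) = -0.4789…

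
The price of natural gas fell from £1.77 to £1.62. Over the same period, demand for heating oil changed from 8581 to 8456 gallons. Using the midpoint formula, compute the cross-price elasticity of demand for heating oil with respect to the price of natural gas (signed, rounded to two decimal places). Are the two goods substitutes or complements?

0.17; substitutes

%ΔQ_{heating oil} = (8456 − 8581)/avg = -125/8518.5 = -0.014673…
%ΔP_{natural gas} = (1.62 − 1.77)/avg = -0.15/1.695 = -0.088495…
E_cross = (-125/8518.5) / (-0.15/1.695) = 0.1658…
E_cross > 0 ⇒ the goods are substitutes.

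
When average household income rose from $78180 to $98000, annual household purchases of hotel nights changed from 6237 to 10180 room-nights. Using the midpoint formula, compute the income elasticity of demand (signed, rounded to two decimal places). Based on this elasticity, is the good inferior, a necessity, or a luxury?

2.13; luxury

%ΔQ = (10180 − 6237)/[( 6237 + 10180)/2] = 3943/8208.5 = 0.480355…
%ΔIncome = (98000 − 78180)/[( 78180 + 98000)/2] = 19820/88090 = 0.224997…
E_income = (3943/8208.5) / (19820/88090) = 2.1349…
E_income > 1 ⇒ normal good, luxury.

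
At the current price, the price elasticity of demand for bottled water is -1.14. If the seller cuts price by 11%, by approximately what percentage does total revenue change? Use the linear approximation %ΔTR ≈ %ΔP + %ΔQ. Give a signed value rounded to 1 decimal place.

+1.5%

%ΔQ ≈ Ed × %ΔP = (-1.14) × (-11%) = +12.5400%
%ΔTR ≈ %ΔP + %ΔQ = (-11%) + (+12.5400%) = +1.5400%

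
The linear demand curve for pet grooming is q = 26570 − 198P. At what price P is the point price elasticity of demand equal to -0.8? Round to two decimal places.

Ed = −198P/(26570 − 198P). Set this equal to -0.8:
198P = 0.8·(26570 − 198P) ⇒ 198P(1 + 0.8) = 0.8·26570
P = 0.8·26570 / (198·1.8) = 59.6408…

59.64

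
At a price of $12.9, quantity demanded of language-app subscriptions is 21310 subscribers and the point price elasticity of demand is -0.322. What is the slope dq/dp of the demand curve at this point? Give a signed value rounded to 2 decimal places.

Ed = (dq/dp)·(p/q) ⇒ dq/dp = Ed·q/p = (-0.322)·21310/12.9 = -531.9240…

-531.92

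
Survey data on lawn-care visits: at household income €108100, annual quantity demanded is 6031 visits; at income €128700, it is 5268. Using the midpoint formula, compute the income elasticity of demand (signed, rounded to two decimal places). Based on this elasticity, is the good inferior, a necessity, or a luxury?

%ΔQ = (5268 − 6031)/[( 6031 + 5268)/2] = -763/5649.5 = -0.135056…
%ΔIncome = (128700 − 108100)/[( 108100 + 128700)/2] = 20600/118400 = 0.173986…
E_income = (-763/5649.5) / (20600/118400) = -0.7762…
E_income < 0 ⇒ inferior good.

-0.78; inferior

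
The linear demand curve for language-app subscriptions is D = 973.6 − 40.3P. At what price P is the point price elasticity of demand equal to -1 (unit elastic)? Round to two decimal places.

Ed = −40.3P/(973.6 − 40.3P). Set this equal to -1:
40.3P = 1·(973.6 − 40.3P) ⇒ 40.3P(1 + 1) = 1·973.6
P = 1·973.6 / (40.3·2) = 12.0794…

12.08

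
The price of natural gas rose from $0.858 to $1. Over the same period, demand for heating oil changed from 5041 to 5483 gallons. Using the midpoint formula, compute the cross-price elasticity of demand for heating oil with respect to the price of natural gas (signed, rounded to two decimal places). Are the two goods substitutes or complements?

0.55; substitutes

%ΔQ_{heating oil} = (5483 − 5041)/avg = 442/5262 = 0.083998…
%ΔP_{natural gas} = (1 − 0.858)/avg = 0.142/0.929 = 0.152852…
E_cross = (442/5262) / (0.142/0.929) = 0.5495…
E_cross > 0 ⇒ the goods are substitutes.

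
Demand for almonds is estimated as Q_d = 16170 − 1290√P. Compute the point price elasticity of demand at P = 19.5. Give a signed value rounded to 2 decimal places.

dQ_d/dP = −1290/(2√P) = -146.064. At P = 19.5, Q_d = 10473.5.
Ed = (dQ_d/dP)·(P/Q_d) = (-146.064) × (19.5/10473.5) = -0.2719…

-0.27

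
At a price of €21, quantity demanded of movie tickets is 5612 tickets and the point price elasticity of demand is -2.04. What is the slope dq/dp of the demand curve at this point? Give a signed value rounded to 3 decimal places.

-545.166

Ed = (dq/dp)·(p/q) ⇒ dq/dp = Ed·q/p = (-2.04)·5612/21 = -545.16571…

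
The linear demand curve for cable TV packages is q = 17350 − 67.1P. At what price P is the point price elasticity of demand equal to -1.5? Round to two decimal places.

155.14

Ed = −67.1P/(17350 − 67.1P). Set this equal to -1.5:
67.1P = 1.5·(17350 − 67.1P) ⇒ 67.1P(1 + 1.5) = 1.5·17350
P = 1.5·17350 / (67.1·2.5) = 155.1415…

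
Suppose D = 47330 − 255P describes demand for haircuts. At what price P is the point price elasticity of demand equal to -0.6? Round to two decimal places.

69.60

Ed = −255P/(47330 − 255P). Set this equal to -0.6:
255P = 0.6·(47330 − 255P) ⇒ 255P(1 + 0.6) = 0.6·47330
P = 0.6·47330 / (255·1.6) = 69.6029…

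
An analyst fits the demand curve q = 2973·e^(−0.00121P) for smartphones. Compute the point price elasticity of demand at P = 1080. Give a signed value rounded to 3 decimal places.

-1.307

dq/dP = −0.00121·q = -0.973743. At P = 1080, q = 804.746.
Ed = (dq/dP)·(P/q) = (-0.973743) × (1080/804.746) = -1.3068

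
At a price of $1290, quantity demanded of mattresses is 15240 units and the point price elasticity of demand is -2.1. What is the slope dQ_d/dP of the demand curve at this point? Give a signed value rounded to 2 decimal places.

-24.81

Ed = (dQ_d/dP)·(P/Q_d) ⇒ dQ_d/dP = Ed·Q_d/P = (-2.1)·15240/1290 = -24.8093…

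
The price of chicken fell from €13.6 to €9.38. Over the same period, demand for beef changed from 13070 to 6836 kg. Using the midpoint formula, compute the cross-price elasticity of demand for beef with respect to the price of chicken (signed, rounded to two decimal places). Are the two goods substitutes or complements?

%ΔQ_{beef} = (6836 − 13070)/avg = -6234/9953 = -0.626343…
%ΔP_{chicken} = (9.38 − 13.6)/avg = -4.22/11.49 = -0.367275…
E_cross = (-6234/9953) / (-4.22/11.49) = 1.7053…
E_cross > 0 ⇒ the goods are substitutes.

1.71; substitutes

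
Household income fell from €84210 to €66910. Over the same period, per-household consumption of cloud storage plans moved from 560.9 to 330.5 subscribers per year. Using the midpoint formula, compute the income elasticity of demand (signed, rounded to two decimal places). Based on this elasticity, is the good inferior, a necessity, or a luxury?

2.26; luxury

%ΔQ = (330.5 − 560.9)/[( 560.9 + 330.5)/2] = -230.4/445.7 = -0.516939…
%ΔIncome = (66910 − 84210)/[( 84210 + 66910)/2] = -17300/75560 = -0.228957…
E_income = (-230.4/445.7) / (-17300/75560) = 2.2578…
E_income > 1 ⇒ normal good, luxury.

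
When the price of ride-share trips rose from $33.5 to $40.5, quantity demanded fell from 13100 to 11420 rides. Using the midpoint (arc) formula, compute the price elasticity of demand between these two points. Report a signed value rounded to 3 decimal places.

-0.724

%ΔQ = (11420 − 13100) / [(13100 + 11420)/2] = -1680/12260 = -0.137030…
%ΔP = (40.5 − 33.5) / [(33.5 + 40.5)/2] = 7/37 = 0.189189…
Arc Ed = %ΔQ / %ΔP = (-1680/12260) / (7/37) = -0.72430…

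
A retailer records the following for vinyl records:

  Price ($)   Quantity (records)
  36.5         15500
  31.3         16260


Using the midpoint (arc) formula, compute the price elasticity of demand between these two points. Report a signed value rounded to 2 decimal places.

%ΔQ = (16260 − 15500) / [(15500 + 16260)/2] = 760/15880 = 0.047858…
%ΔP = (31.3 − 36.5) / [(36.5 + 31.3)/2] = -5.2/33.9 = -0.153392…
Arc Ed = %ΔQ / %ΔP = (760/15880) / (-5.2/33.9) = -0.3120…

-0.31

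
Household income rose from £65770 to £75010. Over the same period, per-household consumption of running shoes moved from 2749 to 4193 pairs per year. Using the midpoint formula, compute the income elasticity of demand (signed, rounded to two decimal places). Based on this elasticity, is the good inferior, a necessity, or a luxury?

%ΔQ = (4193 − 2749)/[( 2749 + 4193)/2] = 1444/3471 = 0.416018…
%ΔIncome = (75010 − 65770)/[( 65770 + 75010)/2] = 9240/70390 = 0.131268…
E_income = (1444/3471) / (9240/70390) = 3.1692…
E_income > 1 ⇒ normal good, luxury.

3.17; luxury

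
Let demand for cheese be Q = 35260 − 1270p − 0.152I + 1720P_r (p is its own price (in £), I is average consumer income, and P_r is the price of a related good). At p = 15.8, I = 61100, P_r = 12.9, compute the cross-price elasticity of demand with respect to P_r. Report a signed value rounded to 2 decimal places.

At the given values, Q = 35260 − 1270(15.8) − 0.152(61100) + 1720(12.9) = 28094.8.
∂Q/∂P_r = 1720.
E = (1720) × (12.9/28094.8) = 0.7897…

0.79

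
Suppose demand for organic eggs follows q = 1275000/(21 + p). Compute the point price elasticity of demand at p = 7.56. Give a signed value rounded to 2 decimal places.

dq/dp = −1275000/(21 + p)² = -1563.13. At p = 7.56, q = 44642.9.
Ed = (dq/dp)·(p/q) = (-1563.13) × (7.56/44642.9) = -0.2647…

-0.26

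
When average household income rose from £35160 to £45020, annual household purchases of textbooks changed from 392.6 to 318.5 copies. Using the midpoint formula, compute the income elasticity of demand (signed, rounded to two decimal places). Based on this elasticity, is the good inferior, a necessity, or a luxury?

-0.85; inferior

%ΔQ = (318.5 − 392.6)/[( 392.6 + 318.5)/2] = -74.1/355.55 = -0.208409…
%ΔIncome = (45020 − 35160)/[( 35160 + 45020)/2] = 9860/40090 = 0.245946…
E_income = (-74.1/355.55) / (9860/40090) = -0.8473…
E_income < 0 ⇒ inferior good.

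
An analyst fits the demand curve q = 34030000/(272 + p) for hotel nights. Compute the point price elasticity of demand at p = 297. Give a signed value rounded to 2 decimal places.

-0.52

dq/dp = −34030000/(272 + p)² = -105.108. At p = 297, q = 59806.7.
Ed = (dq/dp)·(p/q) = (-105.108) × (297/59806.7) = -0.5219…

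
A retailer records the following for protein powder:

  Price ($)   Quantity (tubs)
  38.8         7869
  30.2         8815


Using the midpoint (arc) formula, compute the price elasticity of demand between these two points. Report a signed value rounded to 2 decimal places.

-0.45

%ΔQ = (8815 − 7869) / [(7869 + 8815)/2] = 946/8342 = 0.113402…
%ΔP = (30.2 − 38.8) / [(38.8 + 30.2)/2] = -8.6/34.5 = -0.249275…
Arc Ed = %ΔQ / %ΔP = (946/8342) / (-8.6/34.5) = -0.4549…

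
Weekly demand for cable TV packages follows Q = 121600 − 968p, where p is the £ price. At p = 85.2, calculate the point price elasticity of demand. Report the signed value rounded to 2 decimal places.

-2.11

dQ/dp = −968. At p = 85.2, Q = 121600 − 968(85.2) = 39126.4.
Ed = (dQ/dp)·(p/Q) = −968 × (85.2/39126.4) = -2.1078…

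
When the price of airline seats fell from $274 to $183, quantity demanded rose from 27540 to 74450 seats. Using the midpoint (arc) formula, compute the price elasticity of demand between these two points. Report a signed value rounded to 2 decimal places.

-2.31

%ΔQ = (74450 − 27540) / [(27540 + 74450)/2] = 46910/50995 = 0.919894…
%ΔP = (183 − 274) / [(274 + 183)/2] = -91/228.5 = -0.398249…
Arc Ed = %ΔQ / %ΔP = (46910/50995) / (-91/228.5) = -2.3098…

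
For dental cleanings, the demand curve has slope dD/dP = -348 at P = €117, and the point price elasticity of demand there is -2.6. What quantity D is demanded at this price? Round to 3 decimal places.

15660.000

Ed = (dD/dP)·(P/D) ⇒ D = (dD/dP)·P/Ed = (-348)·117/(-2.6) = 15660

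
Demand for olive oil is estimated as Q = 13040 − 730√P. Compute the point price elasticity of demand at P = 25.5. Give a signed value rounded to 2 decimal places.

dQ/dP = −730/(2√P) = -72.2808. At P = 25.5, Q = 9353.68.
Ed = (dQ/dP)·(P/Q) = (-72.2808) × (25.5/9353.68) = -0.1970…

-0.20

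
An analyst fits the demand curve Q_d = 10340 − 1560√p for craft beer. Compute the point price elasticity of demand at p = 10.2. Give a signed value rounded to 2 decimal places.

dQ_d/dp = −1560/(2√p) = -244.227. At p = 10.2, Q_d = 5357.76.
Ed = (dQ_d/dp)·(p/Q_d) = (-244.227) × (10.2/5357.76) = -0.4649…

-0.46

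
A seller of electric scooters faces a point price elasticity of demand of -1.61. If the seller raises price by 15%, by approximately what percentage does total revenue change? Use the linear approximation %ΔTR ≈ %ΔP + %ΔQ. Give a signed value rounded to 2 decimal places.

-9.15%

%ΔQ ≈ Ed × %ΔP = (-1.61) × (+15%) = -24.1500%
%ΔTR ≈ %ΔP + %ΔQ = (+15%) + (-24.1500%) = -9.1500%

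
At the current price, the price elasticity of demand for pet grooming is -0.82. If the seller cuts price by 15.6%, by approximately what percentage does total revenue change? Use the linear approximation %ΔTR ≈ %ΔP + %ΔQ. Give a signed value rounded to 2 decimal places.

-2.81%

%ΔQ ≈ Ed × %ΔP = (-0.82) × (-15.6%) = +12.7920%
%ΔTR ≈ %ΔP + %ΔQ = (-15.6%) + (+12.7920%) = -2.8080%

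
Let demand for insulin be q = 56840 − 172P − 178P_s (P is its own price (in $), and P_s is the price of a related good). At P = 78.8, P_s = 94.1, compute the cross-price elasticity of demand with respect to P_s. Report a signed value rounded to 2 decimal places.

At the given values, q = 56840 − 172(78.8) − 178(94.1) = 26536.6.
∂q/∂P_s = -178.
E = (-178) × (94.1/26536.6) = -0.6311…

-0.63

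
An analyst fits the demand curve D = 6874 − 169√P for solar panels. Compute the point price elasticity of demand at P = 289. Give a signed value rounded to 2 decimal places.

-0.36

dD/dP = −169/(2√P) = -4.97059. At P = 289, D = 4001.
Ed = (dD/dP)·(P/D) = (-4.97059) × (289/4001) = -0.3590…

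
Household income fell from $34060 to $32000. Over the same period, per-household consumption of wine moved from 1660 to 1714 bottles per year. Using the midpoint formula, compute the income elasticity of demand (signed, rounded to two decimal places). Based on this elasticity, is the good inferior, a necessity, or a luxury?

%ΔQ = (1714 − 1660)/[( 1660 + 1714)/2] = 54/1687 = 0.032009…
%ΔIncome = (32000 − 34060)/[( 34060 + 32000)/2] = -2060/33030 = -0.062367…
E_income = (54/1687) / (-2060/33030) = -0.5132…
E_income < 0 ⇒ inferior good.

-0.51; inferior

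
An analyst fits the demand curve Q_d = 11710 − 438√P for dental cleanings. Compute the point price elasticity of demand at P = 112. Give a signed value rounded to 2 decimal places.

-0.33

dQ_d/dP = −438/(2√P) = -20.6936. At P = 112, Q_d = 7074.64.
Ed = (dQ_d/dP)·(P/Q_d) = (-20.6936) × (112/7074.64) = -0.3276…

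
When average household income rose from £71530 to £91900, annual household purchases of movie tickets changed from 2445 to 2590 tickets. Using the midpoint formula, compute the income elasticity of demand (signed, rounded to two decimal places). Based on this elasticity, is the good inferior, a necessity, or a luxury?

%ΔQ = (2590 − 2445)/[( 2445 + 2590)/2] = 145/2517.5 = 0.057596…
%ΔIncome = (91900 − 71530)/[( 71530 + 91900)/2] = 20370/81715 = 0.249281…
E_income = (145/2517.5) / (20370/81715) = 0.2310…
0 < E_income < 1 ⇒ normal good, necessity.

0.23; necessity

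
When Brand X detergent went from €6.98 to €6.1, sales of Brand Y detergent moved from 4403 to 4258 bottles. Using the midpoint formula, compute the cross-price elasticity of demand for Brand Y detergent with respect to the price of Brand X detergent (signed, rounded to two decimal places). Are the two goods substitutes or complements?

%ΔQ_{Brand Y detergent} = (4258 − 4403)/avg = -145/4330.5 = -0.033483…
%ΔP_{Brand X detergent} = (6.1 − 6.98)/avg = -0.88/6.54 = -0.134556…
E_cross = (-145/4330.5) / (-0.88/6.54) = 0.2488…
E_cross > 0 ⇒ the goods are substitutes.

0.25; substitutes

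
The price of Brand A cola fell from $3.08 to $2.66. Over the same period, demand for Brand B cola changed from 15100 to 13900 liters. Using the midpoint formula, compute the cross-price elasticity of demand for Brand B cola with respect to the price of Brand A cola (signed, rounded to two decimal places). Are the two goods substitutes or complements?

%ΔQ_{Brand B cola} = (13900 − 15100)/avg = -1200/14500 = -0.082758…
%ΔP_{Brand A cola} = (2.66 − 3.08)/avg = -0.42/2.87 = -0.146341…
E_cross = (-1200/14500) / (-0.42/2.87) = 0.5655…
E_cross > 0 ⇒ the goods are substitutes.

0.57; substitutes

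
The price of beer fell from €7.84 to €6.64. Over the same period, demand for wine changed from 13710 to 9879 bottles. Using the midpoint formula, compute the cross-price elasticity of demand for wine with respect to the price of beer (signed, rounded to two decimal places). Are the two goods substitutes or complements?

%ΔQ_{wine} = (9879 − 13710)/avg = -3831/11794.5 = -0.324812…
%ΔP_{beer} = (6.64 − 7.84)/avg = -1.2/7.24 = -0.165745…
E_cross = (-3831/11794.5) / (-1.2/7.24) = 1.9597…
E_cross > 0 ⇒ the goods are substitutes.

1.96; substitutes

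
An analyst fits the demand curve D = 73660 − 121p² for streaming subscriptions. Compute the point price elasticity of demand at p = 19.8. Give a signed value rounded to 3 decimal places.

-3.618

dD/dp = −2·121·p = -4791.6. At p = 19.8, D = 26223.16.
Ed = (dD/dp)·(p/D) = (-4791.6) × (19.8/26223.16) = -3.61793…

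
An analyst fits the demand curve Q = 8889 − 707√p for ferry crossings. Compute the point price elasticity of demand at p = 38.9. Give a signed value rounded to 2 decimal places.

dQ/dp = −707/(2√p) = -56.678. At p = 38.9, Q = 4479.45.
Ed = (dQ/dp)·(p/Q) = (-56.678) × (38.9/4479.45) = -0.4921…

-0.49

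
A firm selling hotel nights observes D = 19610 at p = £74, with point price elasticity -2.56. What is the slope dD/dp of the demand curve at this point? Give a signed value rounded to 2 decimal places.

Ed = (dD/dp)·(p/D) ⇒ dD/dp = Ed·D/p = (-2.56)·19610/74 = -678.4

-678.40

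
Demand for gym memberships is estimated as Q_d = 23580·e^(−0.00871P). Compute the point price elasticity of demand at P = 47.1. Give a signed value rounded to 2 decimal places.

-0.41

dQ_d/dP = −0.00871·Q_d = -136.269. At P = 47.1, Q_d = 15645.1.
Ed = (dQ_d/dP)·(P/Q_d) = (-136.269) × (47.1/15645.1) = -0.4102…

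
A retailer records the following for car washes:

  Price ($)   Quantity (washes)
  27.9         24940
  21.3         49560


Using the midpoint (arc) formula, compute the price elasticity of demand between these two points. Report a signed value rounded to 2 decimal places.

%ΔQ = (49560 − 24940) / [(24940 + 49560)/2] = 24620/37250 = 0.660939…
%ΔP = (21.3 − 27.9) / [(27.9 + 21.3)/2] = -6.6/24.6 = -0.268292…
Arc Ed = %ΔQ / %ΔP = (24620/37250) / (-6.6/24.6) = -2.4635…

-2.46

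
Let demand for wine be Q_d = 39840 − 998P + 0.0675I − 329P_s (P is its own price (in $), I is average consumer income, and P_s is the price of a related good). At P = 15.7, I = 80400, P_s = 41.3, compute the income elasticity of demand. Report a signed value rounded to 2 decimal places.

0.34

At the given values, Q_d = 39840 − 998(15.7) + 0.0675(80400) − 329(41.3) = 16010.7.
∂Q_d/∂I = 0.0675.
E = (0.0675) × (80400/16010.7) = 0.3389…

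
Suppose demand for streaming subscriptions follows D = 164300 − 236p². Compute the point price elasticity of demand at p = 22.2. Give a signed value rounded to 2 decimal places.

dD/dp = −2·236·p = -10478.4. At p = 22.2, D = 47989.76.
Ed = (dD/dp)·(p/D) = (-10478.4) × (22.2/47989.76) = -4.8472…

-4.85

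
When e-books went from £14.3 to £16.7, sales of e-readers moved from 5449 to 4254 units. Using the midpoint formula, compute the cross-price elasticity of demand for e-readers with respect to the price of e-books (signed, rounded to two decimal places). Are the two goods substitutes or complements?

%ΔQ_{e-readers} = (4254 − 5449)/avg = -1195/4851.5 = -0.246315…
%ΔP_{e-books} = (16.7 − 14.3)/avg = 2.4/15.5 = 0.154838…
E_cross = (-1195/4851.5) / (2.4/15.5) = -1.5907…
E_cross < 0 ⇒ the goods are complements.

-1.59; complements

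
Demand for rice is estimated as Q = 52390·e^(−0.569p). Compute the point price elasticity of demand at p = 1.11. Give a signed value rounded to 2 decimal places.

dQ/dp = −0.569·Q = -15851.3. At p = 1.11, Q = 27858.2.
Ed = (dQ/dp)·(p/Q) = (-15851.3) × (1.11/27858.2) = -0.6315…

-0.63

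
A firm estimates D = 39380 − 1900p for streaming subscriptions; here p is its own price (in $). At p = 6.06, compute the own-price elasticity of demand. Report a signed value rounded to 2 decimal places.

-0.41

At the given values, D = 39380 − 1900(6.06) = 27866.
∂D/∂p = −1900.
E = (-1900) × (6.06/27866) = -0.4131…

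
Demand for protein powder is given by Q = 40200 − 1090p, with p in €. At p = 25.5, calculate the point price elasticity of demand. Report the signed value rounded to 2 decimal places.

-2.24

dQ/dp = −1090. At p = 25.5, Q = 40200 − 1090(25.5) = 12405.
Ed = (dQ/dp)·(p/Q) = −1090 × (25.5/12405) = -2.2406…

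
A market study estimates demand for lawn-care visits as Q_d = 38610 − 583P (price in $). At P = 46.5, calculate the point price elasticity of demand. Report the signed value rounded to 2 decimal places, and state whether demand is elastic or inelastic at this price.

dQ_d/dP = −583. At P = 46.5, Q_d = 38610 − 583(46.5) = 11500.5.
Ed = (dQ_d/dP)·(P/Q_d) = −583 × (46.5/11500.5) = -2.3572…
|Ed| = 2.36 > 1, so demand is elastic.

-2.36; elastic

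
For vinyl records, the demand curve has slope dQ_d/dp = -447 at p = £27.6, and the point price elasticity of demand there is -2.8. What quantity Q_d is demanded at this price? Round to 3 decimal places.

Ed = (dQ_d/dp)·(p/Q_d) ⇒ Q_d = (dQ_d/dp)·p/Ed = (-447)·27.6/(-2.8) = 4406.14285…

4406.143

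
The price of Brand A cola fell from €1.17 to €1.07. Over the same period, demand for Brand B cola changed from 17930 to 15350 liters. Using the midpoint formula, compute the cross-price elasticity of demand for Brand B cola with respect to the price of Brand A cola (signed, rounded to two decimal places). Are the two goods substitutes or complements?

%ΔQ_{Brand B cola} = (15350 − 17930)/avg = -2580/16640 = -0.155048…
%ΔP_{Brand A cola} = (1.07 − 1.17)/avg = -0.1/1.12 = -0.089285…
E_cross = (-2580/16640) / (-0.1/1.12) = 1.7365…
E_cross > 0 ⇒ the goods are substitutes.

1.74; substitutes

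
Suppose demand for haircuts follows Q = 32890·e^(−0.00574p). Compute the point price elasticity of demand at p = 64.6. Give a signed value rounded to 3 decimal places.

dQ/dp = −0.00574·Q = -130.298. At p = 64.6, Q = 22700.
Ed = (dQ/dp)·(p/Q) = (-130.298) × (64.6/22700) = -0.37080…

-0.371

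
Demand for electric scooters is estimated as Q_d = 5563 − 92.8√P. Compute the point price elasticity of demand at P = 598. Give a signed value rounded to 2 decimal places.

-0.34

dQ_d/dP = −92.8/(2√P) = -1.89744. At P = 598, Q_d = 3293.67.
Ed = (dQ_d/dP)·(P/Q_d) = (-1.89744) × (598/3293.67) = -0.3444…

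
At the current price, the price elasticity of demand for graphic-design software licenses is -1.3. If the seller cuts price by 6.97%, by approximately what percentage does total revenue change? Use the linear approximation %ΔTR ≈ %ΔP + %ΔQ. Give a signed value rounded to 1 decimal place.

%ΔQ ≈ Ed × %ΔP = (-1.3) × (-6.97%) = +9.0610%
%ΔTR ≈ %ΔP + %ΔQ = (-6.97%) + (+9.0610%) = +2.0910%

+2.1%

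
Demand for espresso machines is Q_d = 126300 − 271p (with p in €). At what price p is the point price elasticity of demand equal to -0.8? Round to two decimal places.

207.13

Ed = −271p/(126300 − 271p). Set this equal to -0.8:
271p = 0.8·(126300 − 271p) ⇒ 271p(1 + 0.8) = 0.8·126300
p = 0.8·126300 / (271·1.8) = 207.1340…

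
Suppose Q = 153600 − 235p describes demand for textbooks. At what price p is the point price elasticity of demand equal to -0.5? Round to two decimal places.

Ed = −235p/(153600 − 235p). Set this equal to -0.5:
235p = 0.5·(153600 − 235p) ⇒ 235p(1 + 0.5) = 0.5·153600
p = 0.5·153600 / (235·1.5) = 217.8723…

217.87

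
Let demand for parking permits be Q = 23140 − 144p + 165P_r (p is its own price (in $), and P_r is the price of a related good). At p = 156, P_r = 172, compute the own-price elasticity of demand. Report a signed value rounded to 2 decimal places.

-0.77

At the given values, Q = 23140 − 144(156) + 165(172) = 29056.
∂Q/∂p = −144.
E = (-144) × (156/29056) = -0.7731…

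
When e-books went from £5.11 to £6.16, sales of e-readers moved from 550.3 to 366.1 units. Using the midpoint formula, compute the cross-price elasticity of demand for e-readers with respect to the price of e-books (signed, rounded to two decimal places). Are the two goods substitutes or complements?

%ΔQ_{e-readers} = (366.1 − 550.3)/avg = -184.2/458.2 = -0.402007…
%ΔP_{e-books} = (6.16 − 5.11)/avg = 1.05/5.635 = 0.186335…
E_cross = (-184.2/458.2) / (1.05/5.635) = -2.1574…
E_cross < 0 ⇒ the goods are complements.

-2.16; complements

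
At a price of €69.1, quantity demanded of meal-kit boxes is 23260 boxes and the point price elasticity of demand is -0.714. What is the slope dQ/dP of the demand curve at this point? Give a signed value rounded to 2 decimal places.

-240.34

Ed = (dQ/dP)·(P/Q) ⇒ dQ/dP = Ed·Q/P = (-0.714)·23260/69.1 = -240.3421…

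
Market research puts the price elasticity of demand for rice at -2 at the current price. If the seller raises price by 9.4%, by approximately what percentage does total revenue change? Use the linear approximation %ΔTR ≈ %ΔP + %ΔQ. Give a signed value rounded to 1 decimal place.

%ΔQ ≈ Ed × %ΔP = (-2) × (+9.4%) = -18.8000%
%ΔTR ≈ %ΔP + %ΔQ = (+9.4%) + (-18.8000%) = -9.4000%

-9.4%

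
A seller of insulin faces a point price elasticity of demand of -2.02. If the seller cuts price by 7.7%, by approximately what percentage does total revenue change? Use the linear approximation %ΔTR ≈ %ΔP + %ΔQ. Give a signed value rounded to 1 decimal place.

+7.9%

%ΔQ ≈ Ed × %ΔP = (-2.02) × (-7.7%) = +15.5540%
%ΔTR ≈ %ΔP + %ΔQ = (-7.7%) + (+15.5540%) = +7.8540%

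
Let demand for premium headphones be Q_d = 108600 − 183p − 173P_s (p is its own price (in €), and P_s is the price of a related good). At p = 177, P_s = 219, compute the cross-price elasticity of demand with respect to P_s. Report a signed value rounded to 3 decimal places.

At the given values, Q_d = 108600 − 183(177) − 173(219) = 38322.
∂Q_d/∂P_s = -173.
E = (-173) × (219/38322) = -0.98864…

-0.989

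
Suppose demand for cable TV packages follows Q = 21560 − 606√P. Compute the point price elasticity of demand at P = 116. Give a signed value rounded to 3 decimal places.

dQ/dP = −606/(2√P) = -28.1328. At P = 116, Q = 15033.2.
Ed = (dQ/dP)·(P/Q) = (-28.1328) × (116/15033.2) = -0.21708…

-0.217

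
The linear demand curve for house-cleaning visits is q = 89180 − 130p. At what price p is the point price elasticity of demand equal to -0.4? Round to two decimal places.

196.00

Ed = −130p/(89180 − 130p). Set this equal to -0.4:
130p = 0.4·(89180 − 130p) ⇒ 130p(1 + 0.4) = 0.4·89180
p = 0.4·89180 / (130·1.4) = 196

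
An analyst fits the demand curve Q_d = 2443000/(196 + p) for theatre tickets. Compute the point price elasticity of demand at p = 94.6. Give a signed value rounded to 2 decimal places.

dQ_d/dp = −2443000/(196 + p)² = -28.9289. At p = 94.6, Q_d = 8406.74.
Ed = (dQ_d/dp)·(p/Q_d) = (-28.9289) × (94.6/8406.74) = -0.3255…

-0.33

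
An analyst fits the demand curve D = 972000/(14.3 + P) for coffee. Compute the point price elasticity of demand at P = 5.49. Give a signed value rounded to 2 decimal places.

-0.28

dD/dP = −972000/(14.3 + P)² = -2481.85. At P = 5.49, D = 49115.7.
Ed = (dD/dP)·(P/D) = (-2481.85) × (5.49/49115.7) = -0.2774…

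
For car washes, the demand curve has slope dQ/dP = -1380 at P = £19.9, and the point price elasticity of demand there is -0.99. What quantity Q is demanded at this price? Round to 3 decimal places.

Ed = (dQ/dP)·(P/Q) ⇒ Q = (dQ/dP)·P/Ed = (-1380)·19.9/(-0.99) = 27739.39393…

27739.394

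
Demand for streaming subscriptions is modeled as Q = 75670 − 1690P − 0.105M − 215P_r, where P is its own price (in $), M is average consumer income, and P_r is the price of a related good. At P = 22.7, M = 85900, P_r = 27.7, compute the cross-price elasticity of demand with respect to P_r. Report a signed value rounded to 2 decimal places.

At the given values, Q = 75670 − 1690(22.7) − 0.105(85900) − 215(27.7) = 22332.
∂Q/∂P_r = -215.
E = (-215) × (27.7/22332) = -0.2666…

-0.27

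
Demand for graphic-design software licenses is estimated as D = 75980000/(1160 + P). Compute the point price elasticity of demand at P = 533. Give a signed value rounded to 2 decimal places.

-0.31

dD/dP = −75980000/(1160 + P)² = -26.5085. At P = 533, D = 44878.9.
Ed = (dD/dP)·(P/D) = (-26.5085) × (533/44878.9) = -0.3148…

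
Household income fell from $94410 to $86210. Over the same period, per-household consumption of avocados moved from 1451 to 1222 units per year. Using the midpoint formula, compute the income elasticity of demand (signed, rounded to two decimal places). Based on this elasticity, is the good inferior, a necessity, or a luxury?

%ΔQ = (1222 − 1451)/[( 1451 + 1222)/2] = -229/1336.5 = -0.171343…
%ΔIncome = (86210 − 94410)/[( 94410 + 86210)/2] = -8200/90310 = -0.090798…
E_income = (-229/1336.5) / (-8200/90310) = 1.8870…
E_income > 1 ⇒ normal good, luxury.

1.89; luxury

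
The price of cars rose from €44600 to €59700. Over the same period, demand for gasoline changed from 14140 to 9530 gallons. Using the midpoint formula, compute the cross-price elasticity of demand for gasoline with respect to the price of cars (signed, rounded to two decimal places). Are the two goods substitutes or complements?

%ΔQ_{gasoline} = (9530 − 14140)/avg = -4610/11835 = -0.389522…
%ΔP_{cars} = (59700 − 44600)/avg = 15100/52150 = 0.289549…
E_cross = (-4610/11835) / (15100/52150) = -1.3452…
E_cross < 0 ⇒ the goods are complements.

-1.35; complements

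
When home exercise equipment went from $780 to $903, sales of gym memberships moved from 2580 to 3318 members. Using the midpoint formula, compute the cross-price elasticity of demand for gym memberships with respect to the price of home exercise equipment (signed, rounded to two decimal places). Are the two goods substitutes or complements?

1.71; substitutes

%ΔQ_{gym memberships} = (3318 − 2580)/avg = 738/2949 = 0.250254…
%ΔP_{home exercise equipment} = (903 − 780)/avg = 123/841.5 = 0.146167…
E_cross = (738/2949) / (123/841.5) = 1.7121…
E_cross > 0 ⇒ the goods are substitutes.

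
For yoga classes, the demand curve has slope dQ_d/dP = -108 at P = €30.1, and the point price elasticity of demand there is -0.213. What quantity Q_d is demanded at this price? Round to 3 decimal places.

Ed = (dQ_d/dP)·(P/Q_d) ⇒ Q_d = (dQ_d/dP)·P/Ed = (-108)·30.1/(-0.213) = 15261.97183…

15261.972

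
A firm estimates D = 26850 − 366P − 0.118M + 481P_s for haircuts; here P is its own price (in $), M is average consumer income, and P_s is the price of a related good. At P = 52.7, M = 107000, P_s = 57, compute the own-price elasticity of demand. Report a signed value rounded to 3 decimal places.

At the given values, D = 26850 − 366(52.7) − 0.118(107000) + 481(57) = 22352.8.
∂D/∂P = −366.
E = (-366) × (52.7/22352.8) = -0.86289…

-0.863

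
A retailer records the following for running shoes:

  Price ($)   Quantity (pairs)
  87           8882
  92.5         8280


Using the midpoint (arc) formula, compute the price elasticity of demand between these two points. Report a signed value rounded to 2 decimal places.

-1.14

%ΔQ = (8280 − 8882) / [(8882 + 8280)/2] = -602/8581 = -0.070154…
%ΔP = (92.5 − 87) / [(87 + 92.5)/2] = 5.5/89.75 = 0.061281…
Arc Ed = %ΔQ / %ΔP = (-602/8581) / (5.5/89.75) = -1.1448…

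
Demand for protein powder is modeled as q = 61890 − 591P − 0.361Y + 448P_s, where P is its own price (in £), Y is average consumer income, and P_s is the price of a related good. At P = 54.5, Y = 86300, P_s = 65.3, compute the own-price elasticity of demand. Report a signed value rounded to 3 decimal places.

At the given values, q = 61890 − 591(54.5) − 0.361(86300) + 448(65.3) = 27780.6.
∂q/∂P = −591.
E = (-591) × (54.5/27780.6) = -1.15942…

-1.159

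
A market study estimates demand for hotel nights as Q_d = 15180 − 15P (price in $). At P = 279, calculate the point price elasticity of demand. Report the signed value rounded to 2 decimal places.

dQ_d/dP = −15. At P = 279, Q_d = 15180 − 15(279) = 10995.
Ed = (dQ_d/dP)·(P/Q_d) = −15 × (279/10995) = -0.3806…

-0.38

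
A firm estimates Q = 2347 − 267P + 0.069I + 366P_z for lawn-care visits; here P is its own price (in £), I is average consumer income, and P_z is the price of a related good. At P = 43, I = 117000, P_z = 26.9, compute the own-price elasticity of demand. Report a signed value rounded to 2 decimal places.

At the given values, Q = 2347 − 267(43) + 0.069(117000) + 366(26.9) = 8784.4.
∂Q/∂P = −267.
E = (-267) × (43/8784.4) = -1.3069…

-1.31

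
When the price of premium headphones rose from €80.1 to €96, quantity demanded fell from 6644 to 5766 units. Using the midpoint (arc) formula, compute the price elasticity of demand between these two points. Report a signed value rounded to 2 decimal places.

%ΔQ = (5766 − 6644) / [(6644 + 5766)/2] = -878/6205 = -0.141498…
%ΔP = (96 − 80.1) / [(80.1 + 96)/2] = 15.9/88.05 = 0.180579…
Arc Ed = %ΔQ / %ΔP = (-878/6205) / (15.9/88.05) = -0.7835…

-0.78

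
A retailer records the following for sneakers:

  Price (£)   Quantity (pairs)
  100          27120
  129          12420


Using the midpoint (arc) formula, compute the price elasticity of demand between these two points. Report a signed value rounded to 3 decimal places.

-2.936

%ΔQ = (12420 − 27120) / [(27120 + 12420)/2] = -14700/19770 = -0.743550…
%ΔP = (129 − 100) / [(100 + 129)/2] = 29/114.5 = 0.253275…
Arc Ed = %ΔQ / %ΔP = (-14700/19770) / (29/114.5) = -2.93574…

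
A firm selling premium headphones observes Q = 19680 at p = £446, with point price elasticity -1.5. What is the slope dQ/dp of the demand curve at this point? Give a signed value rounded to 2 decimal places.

-66.19

Ed = (dQ/dp)·(p/Q) ⇒ dQ/dp = Ed·Q/p = (-1.5)·19680/446 = -66.1883…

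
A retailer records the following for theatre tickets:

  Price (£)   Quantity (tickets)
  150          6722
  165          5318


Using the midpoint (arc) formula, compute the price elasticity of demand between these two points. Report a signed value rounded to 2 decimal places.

%ΔQ = (5318 − 6722) / [(6722 + 5318)/2] = -1404/6020 = -0.233222…
%ΔP = (165 − 150) / [(150 + 165)/2] = 15/157.5 = 0.095238…
Arc Ed = %ΔQ / %ΔP = (-1404/6020) / (15/157.5) = -2.4488…

-2.45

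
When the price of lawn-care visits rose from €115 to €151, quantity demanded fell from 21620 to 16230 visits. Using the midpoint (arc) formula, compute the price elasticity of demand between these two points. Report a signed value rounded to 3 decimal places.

-1.052

%ΔQ = (16230 − 21620) / [(21620 + 16230)/2] = -5390/18925 = -0.284808…
%ΔP = (151 − 115) / [(115 + 151)/2] = 36/133 = 0.270676…
Arc Ed = %ΔQ / %ΔP = (-5390/18925) / (36/133) = -1.05220…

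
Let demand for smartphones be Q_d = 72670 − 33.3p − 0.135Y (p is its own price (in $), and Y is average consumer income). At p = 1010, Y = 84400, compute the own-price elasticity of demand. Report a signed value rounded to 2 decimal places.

-1.22

At the given values, Q_d = 72670 − 33.3(1010) − 0.135(84400) = 27643.
∂Q_d/∂p = −33.3.
E = (-33.3) × (1010/27643) = -1.2166…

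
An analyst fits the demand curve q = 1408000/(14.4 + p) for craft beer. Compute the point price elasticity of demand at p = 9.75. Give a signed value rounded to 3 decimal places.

dq/dp = −1408000/(14.4 + p)² = -2414.17. At p = 9.75, q = 58302.3.
Ed = (dq/dp)·(p/q) = (-2414.17) × (9.75/58302.3) = -0.40372…

-0.404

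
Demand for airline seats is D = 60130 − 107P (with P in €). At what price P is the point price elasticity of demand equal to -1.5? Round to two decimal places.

337.18

Ed = −107P/(60130 − 107P). Set this equal to -1.5:
107P = 1.5·(60130 − 107P) ⇒ 107P(1 + 1.5) = 1.5·60130
P = 1.5·60130 / (107·2.5) = 337.1775…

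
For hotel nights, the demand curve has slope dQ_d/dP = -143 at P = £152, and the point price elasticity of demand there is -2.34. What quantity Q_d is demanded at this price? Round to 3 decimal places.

Ed = (dQ_d/dP)·(P/Q_d) ⇒ Q_d = (dQ_d/dP)·P/Ed = (-143)·152/(-2.34) = 9288.88888…

9288.889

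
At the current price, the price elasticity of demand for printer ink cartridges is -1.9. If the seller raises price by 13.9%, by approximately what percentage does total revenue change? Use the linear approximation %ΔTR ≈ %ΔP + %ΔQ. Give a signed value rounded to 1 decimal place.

-12.5%

%ΔQ ≈ Ed × %ΔP = (-1.9) × (+13.9%) = -26.4100%
%ΔTR ≈ %ΔP + %ΔQ = (+13.9%) + (-26.4100%) = -12.5100%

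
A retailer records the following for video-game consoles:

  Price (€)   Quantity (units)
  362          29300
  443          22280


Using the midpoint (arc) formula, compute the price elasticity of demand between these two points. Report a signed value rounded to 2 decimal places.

-1.35

%ΔQ = (22280 − 29300) / [(29300 + 22280)/2] = -7020/25790 = -0.272198…
%ΔP = (443 − 362) / [(362 + 443)/2] = 81/402.5 = 0.201242…
Arc Ed = %ΔQ / %ΔP = (-7020/25790) / (81/402.5) = -1.3525…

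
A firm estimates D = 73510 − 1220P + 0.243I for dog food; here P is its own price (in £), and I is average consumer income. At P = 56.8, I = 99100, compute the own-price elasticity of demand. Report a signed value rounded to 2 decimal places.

At the given values, D = 73510 − 1220(56.8) + 0.243(99100) = 28295.3.
∂D/∂P = −1220.
E = (-1220) × (56.8/28295.3) = -2.4490…

-2.45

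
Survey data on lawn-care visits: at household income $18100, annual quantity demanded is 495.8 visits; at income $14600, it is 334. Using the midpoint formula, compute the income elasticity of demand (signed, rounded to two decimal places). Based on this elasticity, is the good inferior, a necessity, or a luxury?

%ΔQ = (334 − 495.8)/[( 495.8 + 334)/2] = -161.8/414.9 = -0.389973…
%ΔIncome = (14600 − 18100)/[( 18100 + 14600)/2] = -3500/16350 = -0.214067…
E_income = (-161.8/414.9) / (-3500/16350) = 1.8217…
E_income > 1 ⇒ normal good, luxury.

1.82; luxury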